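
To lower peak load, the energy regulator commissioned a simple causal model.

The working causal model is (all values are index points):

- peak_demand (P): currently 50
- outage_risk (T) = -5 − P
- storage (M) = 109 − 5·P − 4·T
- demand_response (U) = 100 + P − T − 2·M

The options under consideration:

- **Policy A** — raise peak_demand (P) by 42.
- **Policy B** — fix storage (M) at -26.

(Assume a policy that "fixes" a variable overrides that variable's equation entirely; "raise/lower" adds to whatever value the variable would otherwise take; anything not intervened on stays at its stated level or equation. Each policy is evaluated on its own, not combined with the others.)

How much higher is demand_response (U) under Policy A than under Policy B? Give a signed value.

-42

Policy A (P + 42):
  P = 50 + 42 = 92
  T = -5 − 92 = -97
  M = 109 − 5·92 − 4·(-97) = 37
  U = 100 + 92 − (-97) − 2·37 = 215
Policy B (M := -26):
  P = 50
  T = -5 − 50 = -55
  M = -26
  U = 100 + 50 − (-55) − 2·(-26) = 257
U: 215 − 257 = -42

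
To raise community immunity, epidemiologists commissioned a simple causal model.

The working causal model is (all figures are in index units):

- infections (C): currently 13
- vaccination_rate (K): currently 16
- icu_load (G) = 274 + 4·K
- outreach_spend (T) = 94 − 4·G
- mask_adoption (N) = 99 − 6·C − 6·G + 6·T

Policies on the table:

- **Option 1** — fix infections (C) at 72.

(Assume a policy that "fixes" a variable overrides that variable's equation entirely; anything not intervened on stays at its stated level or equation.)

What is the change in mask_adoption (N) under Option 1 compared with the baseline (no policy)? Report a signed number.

Baseline:
  C = 13
  K = 16
  G = 274 + 4·16 = 338
  T = 94 − 4·338 = -1258
  N = 99 − 6·13 − 6·338 + 6·(-1258) = -9555
Option 1 (C := 72):
  C = 72
  K = 16
  G = 274 + 4·16 = 338
  T = 94 − 4·338 = -1258
  N = 99 − 6·72 − 6·338 + 6·(-1258) = -9909
Change in N: -9909 − (-9555) = -354

-354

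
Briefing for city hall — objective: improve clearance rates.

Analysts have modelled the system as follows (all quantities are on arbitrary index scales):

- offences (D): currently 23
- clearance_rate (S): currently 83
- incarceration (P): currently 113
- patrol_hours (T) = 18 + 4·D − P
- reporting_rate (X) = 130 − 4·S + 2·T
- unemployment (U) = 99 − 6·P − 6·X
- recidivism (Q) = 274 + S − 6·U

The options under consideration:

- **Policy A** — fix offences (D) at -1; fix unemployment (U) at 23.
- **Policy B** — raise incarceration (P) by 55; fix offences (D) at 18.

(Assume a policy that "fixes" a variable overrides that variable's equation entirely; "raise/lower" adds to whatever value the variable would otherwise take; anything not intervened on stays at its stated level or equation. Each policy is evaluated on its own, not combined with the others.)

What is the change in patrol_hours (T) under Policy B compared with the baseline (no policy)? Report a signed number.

-75

Baseline:
  D = 23
  P = 113
  T = 18 + 4·23 − 113 = -3
Policy B (P + 55, D := 18):
  D = 18
  P = 113 + 55 = 168
  T = 18 + 4·18 − 168 = -78
Change in T: -78 − (-3) = -75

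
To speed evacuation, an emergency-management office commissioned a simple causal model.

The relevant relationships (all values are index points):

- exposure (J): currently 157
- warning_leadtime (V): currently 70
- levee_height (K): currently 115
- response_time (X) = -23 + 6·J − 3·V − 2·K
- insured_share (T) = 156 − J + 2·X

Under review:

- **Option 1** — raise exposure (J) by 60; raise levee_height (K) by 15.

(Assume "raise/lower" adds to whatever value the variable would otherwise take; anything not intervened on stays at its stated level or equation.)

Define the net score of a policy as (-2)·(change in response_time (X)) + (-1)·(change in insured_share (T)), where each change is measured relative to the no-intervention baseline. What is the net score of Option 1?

Baseline:
  J = 157
  V = 70
  K = 115
  X = -23 + 6·157 − 3·70 − 2·115 = 479
  T = 156 − 157 + 2·479 = 957
Option 1 (J + 60, K + 15):
  J = 157 + 60 = 217
  V = 70
  K = 115 + 15 = 130
  X = -23 + 6·217 − 3·70 − 2·130 = 809
  T = 156 − 217 + 2·809 = 1557
ΔX = 809 − 479 = 330; ΔT = 1557 − 957 = 600
Score = (-2)·330 + (-1)·600 = -1260

-1260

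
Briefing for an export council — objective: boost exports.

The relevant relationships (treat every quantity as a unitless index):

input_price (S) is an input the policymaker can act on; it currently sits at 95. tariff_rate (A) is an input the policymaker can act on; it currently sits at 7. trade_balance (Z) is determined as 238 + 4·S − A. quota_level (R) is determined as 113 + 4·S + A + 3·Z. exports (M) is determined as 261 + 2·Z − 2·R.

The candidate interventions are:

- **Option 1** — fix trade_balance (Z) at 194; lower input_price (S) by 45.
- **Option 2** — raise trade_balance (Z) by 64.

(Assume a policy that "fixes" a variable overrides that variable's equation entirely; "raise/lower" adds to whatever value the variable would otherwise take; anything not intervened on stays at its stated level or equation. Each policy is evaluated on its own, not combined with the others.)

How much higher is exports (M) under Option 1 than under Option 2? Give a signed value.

Option 1 (Z := 194, S − 45):
  S = 95 − 45 = 50
  A = 7
  Z = 194
  R = 113 + 4·50 + 7 + 3·194 = 902
  M = 261 + 2·194 − 2·902 = -1155
Option 2 (Z + 64):
  S = 95
  A = 7
  Z = 238 + 4·95 − 7 (+64 from intervention) = 675
  R = 113 + 4·95 + 7 + 3·675 = 2525
  M = 261 + 2·675 − 2·2525 = -3439
M: -1155 − (-3439) = 2284

2284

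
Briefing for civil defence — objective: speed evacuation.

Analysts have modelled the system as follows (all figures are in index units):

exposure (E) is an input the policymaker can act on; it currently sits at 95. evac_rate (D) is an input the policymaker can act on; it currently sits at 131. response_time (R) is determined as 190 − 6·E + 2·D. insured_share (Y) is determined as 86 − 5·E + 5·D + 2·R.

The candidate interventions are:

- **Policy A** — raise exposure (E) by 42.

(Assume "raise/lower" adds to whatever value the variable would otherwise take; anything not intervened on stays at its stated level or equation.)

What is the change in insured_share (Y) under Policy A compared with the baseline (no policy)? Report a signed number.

Baseline:
  E = 95
  D = 131
  R = 190 − 6·95 + 2·131 = -118
  Y = 86 − 5·95 + 5·131 + 2·(-118) = 30
Policy A (E + 42):
  E = 95 + 42 = 137
  D = 131
  R = 190 − 6·137 + 2·131 = -370
  Y = 86 − 5·137 + 5·131 + 2·(-370) = -684
Change in Y: -684 − 30 = -714

-714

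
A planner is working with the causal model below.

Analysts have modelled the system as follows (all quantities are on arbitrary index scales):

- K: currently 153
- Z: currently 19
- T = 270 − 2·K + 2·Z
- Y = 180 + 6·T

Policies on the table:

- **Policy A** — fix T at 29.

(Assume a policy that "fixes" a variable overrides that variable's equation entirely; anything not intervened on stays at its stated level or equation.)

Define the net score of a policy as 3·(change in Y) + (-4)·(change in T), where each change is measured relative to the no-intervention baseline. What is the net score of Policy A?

378

Baseline:
  K = 153
  Z = 19
  T = 270 − 2·153 + 2·19 = 2
  Y = 180 + 6·2 = 192
Policy A (T := 29):
  K = 153
  Z = 19
  T = 29
  Y = 180 + 6·29 = 354
ΔY = 354 − 192 = 162; ΔT = 29 − 2 = 27
Score = 3·162 + (-4)·27 = 378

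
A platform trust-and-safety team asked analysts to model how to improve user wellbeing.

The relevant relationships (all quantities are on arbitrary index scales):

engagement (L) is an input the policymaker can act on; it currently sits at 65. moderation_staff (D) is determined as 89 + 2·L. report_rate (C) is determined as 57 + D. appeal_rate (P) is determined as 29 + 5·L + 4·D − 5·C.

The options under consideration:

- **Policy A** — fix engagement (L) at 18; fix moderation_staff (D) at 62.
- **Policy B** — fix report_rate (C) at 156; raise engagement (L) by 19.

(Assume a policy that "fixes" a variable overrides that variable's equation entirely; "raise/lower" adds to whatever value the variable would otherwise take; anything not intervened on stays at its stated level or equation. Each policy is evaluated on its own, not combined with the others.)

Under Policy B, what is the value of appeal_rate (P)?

Policy B (C := 156, L + 19):
  L = 65 + 19 = 84
  D = 89 + 2·84 = 257
  C = 156
  P = 29 + 5·84 + 4·257 − 5·156 = 697

697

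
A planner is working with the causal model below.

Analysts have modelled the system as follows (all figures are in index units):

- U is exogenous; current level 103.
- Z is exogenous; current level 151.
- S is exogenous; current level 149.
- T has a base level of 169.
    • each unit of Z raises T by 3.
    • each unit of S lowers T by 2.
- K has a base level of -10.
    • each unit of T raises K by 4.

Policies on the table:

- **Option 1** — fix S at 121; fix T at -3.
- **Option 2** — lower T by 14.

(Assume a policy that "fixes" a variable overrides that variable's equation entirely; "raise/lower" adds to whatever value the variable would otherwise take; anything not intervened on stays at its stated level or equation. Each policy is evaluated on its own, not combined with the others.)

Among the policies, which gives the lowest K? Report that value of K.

-22

Option 1 (S := 121, T := -3):
  Z = 151
  S = 121
  T = -3
  K = -10 + 4·(-3) = -22
Option 2 (T − 14):
  Z = 151
  S = 149
  T = 169 + 3·151 − 2·149 (−14 from intervention) = 310
  K = -10 + 4·310 = 1230
Comparing — Option 1: K=-22, Option 2: K=1230. Lowest is -22 (Option 1).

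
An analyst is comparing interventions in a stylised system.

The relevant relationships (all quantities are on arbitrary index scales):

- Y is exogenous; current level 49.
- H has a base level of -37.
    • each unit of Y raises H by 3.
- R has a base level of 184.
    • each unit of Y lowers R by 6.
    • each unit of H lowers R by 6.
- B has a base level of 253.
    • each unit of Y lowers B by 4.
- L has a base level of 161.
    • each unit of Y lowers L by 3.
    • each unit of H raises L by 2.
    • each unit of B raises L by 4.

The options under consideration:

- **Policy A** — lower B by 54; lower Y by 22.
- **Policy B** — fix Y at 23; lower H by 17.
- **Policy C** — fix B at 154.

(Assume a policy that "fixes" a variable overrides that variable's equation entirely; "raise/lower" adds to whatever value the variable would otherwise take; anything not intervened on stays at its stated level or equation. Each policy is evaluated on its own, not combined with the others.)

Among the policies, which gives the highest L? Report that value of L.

850

Policy A (B − 54, Y − 22):
  Y = 49 − 22 = 27
  H = -37 + 3·27 = 44
  B = 253 − 4·27 (−54 from intervention) = 91
  L = 161 − 3·27 + 2·44 + 4·91 = 532
Policy B (Y := 23, H − 17):
  Y = 23
  H = -37 + 3·23 (−17 from intervention) = 15
  B = 253 − 4·23 = 161
  L = 161 − 3·23 + 2·15 + 4·161 = 766
Policy C (B := 154):
  Y = 49
  H = -37 + 3·49 = 110
  B = 154
  L = 161 − 3·49 + 2·110 + 4·154 = 850
Comparing — Policy A: L=532, Policy B: L=766, Policy C: L=850. Highest is 850 (Policy C).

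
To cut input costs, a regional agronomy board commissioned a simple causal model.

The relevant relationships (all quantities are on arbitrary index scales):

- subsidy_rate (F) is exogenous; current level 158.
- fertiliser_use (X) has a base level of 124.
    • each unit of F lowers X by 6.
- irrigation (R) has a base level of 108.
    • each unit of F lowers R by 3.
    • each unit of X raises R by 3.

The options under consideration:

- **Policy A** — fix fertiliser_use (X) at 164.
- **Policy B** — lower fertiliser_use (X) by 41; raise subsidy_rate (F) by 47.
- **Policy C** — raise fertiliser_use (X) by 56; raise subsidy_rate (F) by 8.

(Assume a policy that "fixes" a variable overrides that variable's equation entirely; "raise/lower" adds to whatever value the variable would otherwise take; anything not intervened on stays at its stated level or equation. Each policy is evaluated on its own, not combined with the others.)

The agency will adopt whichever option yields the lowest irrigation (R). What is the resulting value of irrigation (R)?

-3948

Policy A (X := 164):
  F = 158
  X = 164
  R = 108 − 3·158 + 3·164 = 126
Policy B (X − 41, F + 47):
  F = 158 + 47 = 205
  X = 124 − 6·205 (−41 from intervention) = -1147
  R = 108 − 3·205 + 3·(-1147) = -3948
Policy C (X + 56, F + 8):
  F = 158 + 8 = 166
  X = 124 − 6·166 (+56 from intervention) = -816
  R = 108 − 3·166 + 3·(-816) = -2838
Comparing — Policy A: R=126, Policy B: R=-3948, Policy C: R=-2838. Lowest is -3948 (Policy B).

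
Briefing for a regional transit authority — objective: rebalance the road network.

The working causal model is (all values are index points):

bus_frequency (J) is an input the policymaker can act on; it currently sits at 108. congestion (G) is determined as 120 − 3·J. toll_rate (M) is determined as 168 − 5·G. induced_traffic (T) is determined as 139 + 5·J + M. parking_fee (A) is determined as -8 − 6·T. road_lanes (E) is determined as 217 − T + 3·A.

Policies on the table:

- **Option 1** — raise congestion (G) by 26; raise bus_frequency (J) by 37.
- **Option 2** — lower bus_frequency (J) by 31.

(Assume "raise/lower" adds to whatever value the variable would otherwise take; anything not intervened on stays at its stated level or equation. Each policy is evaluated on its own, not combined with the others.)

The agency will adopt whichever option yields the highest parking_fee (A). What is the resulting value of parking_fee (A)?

Option 1 (G + 26, J + 37):
  J = 108 + 37 = 145
  G = 120 − 3·145 (+26 from intervention) = -289
  M = 168 − 5·(-289) = 1613
  T = 139 + 5·145 + 1613 = 2477
  A = -8 − 6·2477 = -14870
Option 2 (J − 31):
  J = 108 − 31 = 77
  G = 120 − 3·77 = -111
  M = 168 − 5·(-111) = 723
  T = 139 + 5·77 + 723 = 1247
  A = -8 − 6·1247 = -7490
Comparing — Option 1: A=-14870, Option 2: A=-7490. Highest is -7490 (Option 2).

-7490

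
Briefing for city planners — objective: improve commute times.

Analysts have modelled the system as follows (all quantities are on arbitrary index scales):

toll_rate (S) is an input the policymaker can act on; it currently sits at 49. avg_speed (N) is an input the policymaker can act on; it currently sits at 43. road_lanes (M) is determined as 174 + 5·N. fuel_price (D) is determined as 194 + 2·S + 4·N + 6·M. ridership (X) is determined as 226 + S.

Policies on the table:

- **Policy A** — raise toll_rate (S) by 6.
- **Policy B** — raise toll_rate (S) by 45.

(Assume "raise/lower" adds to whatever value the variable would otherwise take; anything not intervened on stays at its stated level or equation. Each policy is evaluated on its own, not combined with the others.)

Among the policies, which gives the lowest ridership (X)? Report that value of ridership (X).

281

Policy A (S + 6):
  S = 49 + 6 = 55
  X = 226 + 55 = 281
Policy B (S + 45):
  S = 49 + 45 = 94
  X = 226 + 94 = 320
Comparing — Policy A: X=281, Policy B: X=320. Lowest is 281 (Policy A).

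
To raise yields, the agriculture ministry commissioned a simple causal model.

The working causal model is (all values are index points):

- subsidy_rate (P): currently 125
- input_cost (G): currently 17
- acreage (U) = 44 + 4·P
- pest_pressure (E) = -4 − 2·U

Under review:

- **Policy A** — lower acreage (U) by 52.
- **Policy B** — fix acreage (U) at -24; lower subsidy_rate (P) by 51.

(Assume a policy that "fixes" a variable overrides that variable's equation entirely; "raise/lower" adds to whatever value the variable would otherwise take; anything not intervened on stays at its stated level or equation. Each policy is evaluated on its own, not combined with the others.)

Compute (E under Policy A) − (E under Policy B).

Policy A (U − 52):
  P = 125
  U = 44 + 4·125 (−52 from intervention) = 492
  E = -4 − 2·492 = -988
Policy B (U := -24, P − 51):
  P = 125 − 51 = 74
  U = -24
  E = -4 − 2·(-24) = 44
E: -988 − 44 = -1032

-1032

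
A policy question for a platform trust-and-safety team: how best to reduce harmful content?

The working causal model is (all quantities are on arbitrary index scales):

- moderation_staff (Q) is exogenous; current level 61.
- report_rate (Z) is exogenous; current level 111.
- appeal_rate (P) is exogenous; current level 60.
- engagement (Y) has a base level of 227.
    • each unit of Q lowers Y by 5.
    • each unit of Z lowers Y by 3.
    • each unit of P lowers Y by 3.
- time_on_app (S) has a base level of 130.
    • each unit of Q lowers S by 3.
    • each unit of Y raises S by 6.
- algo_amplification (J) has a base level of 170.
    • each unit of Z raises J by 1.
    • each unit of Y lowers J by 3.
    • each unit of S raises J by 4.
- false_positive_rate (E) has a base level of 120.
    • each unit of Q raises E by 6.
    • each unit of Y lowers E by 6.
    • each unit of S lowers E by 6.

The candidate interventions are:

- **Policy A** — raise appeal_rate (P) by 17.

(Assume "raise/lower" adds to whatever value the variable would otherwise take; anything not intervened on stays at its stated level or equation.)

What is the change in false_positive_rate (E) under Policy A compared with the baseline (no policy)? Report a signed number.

2142

Baseline:
  Q = 61
  Z = 111
  P = 60
  Y = 227 − 5·61 − 3·111 − 3·60 = -591
  S = 130 − 3·61 + 6·(-591) = -3599
  E = 120 + 6·61 − 6·(-591) − 6·(-3599) = 25626
Policy A (P + 17):
  Q = 61
  Z = 111
  P = 60 + 17 = 77
  Y = 227 − 5·61 − 3·111 − 3·77 = -642
  S = 130 − 3·61 + 6·(-642) = -3905
  E = 120 + 6·61 − 6·(-642) − 6·(-3905) = 27768
Change in E: 27768 − 25626 = 2142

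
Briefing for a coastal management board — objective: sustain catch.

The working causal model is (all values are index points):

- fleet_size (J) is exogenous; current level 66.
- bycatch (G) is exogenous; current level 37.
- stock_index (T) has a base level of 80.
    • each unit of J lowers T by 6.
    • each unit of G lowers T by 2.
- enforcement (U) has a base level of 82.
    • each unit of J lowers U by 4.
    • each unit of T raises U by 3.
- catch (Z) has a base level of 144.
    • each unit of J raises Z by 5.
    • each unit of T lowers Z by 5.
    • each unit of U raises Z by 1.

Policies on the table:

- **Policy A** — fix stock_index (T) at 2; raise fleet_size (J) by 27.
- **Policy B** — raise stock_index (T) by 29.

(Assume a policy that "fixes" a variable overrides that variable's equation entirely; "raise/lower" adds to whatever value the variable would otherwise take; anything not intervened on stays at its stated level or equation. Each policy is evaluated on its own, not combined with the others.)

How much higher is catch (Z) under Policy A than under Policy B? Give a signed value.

Policy A (T := 2, J + 27):
  J = 66 + 27 = 93
  G = 37
  T = 2
  U = 82 − 4·93 + 3·2 = -284
  Z = 144 + 5·93 − 5·2 + (-284) = 315
Policy B (T + 29):
  J = 66
  G = 37
  T = 80 − 6·66 − 2·37 (+29 from intervention) = -361
  U = 82 − 4·66 + 3·(-361) = -1265
  Z = 144 + 5·66 − 5·(-361) + (-1265) = 1014
Z: 315 − 1014 = -699

-699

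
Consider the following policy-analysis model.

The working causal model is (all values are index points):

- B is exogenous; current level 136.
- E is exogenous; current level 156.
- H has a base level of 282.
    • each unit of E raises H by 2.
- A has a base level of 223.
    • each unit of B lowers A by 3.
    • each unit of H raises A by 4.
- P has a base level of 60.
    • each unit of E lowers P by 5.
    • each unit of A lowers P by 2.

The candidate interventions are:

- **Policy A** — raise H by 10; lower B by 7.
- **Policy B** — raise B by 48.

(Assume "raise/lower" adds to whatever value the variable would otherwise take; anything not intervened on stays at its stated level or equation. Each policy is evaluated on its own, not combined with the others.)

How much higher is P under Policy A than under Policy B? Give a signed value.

Policy A (H + 10, B − 7):
  B = 136 − 7 = 129
  E = 156
  H = 282 + 2·156 (+10 from intervention) = 604
  A = 223 − 3·129 + 4·604 = 2252
  P = 60 − 5·156 − 2·2252 = -5224
Policy B (B + 48):
  B = 136 + 48 = 184
  E = 156
  H = 282 + 2·156 = 594
  A = 223 − 3·184 + 4·594 = 2047
  P = 60 − 5·156 − 2·2047 = -4814
P: -5224 − (-4814) = -410

-410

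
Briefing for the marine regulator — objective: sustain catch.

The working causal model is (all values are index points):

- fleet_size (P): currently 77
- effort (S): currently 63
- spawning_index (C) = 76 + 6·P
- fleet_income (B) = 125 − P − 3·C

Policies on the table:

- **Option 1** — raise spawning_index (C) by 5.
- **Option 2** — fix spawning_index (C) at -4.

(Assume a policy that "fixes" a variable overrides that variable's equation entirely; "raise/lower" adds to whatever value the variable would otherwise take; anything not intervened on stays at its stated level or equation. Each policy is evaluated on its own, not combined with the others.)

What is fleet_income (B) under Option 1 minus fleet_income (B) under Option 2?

-1641

Option 1 (C + 5):
  P = 77
  C = 76 + 6·77 (+5 from intervention) = 543
  B = 125 − 77 − 3·543 = -1581
Option 2 (C := -4):
  P = 77
  C = -4
  B = 125 − 77 − 3·(-4) = 60
B: -1581 − 60 = -1641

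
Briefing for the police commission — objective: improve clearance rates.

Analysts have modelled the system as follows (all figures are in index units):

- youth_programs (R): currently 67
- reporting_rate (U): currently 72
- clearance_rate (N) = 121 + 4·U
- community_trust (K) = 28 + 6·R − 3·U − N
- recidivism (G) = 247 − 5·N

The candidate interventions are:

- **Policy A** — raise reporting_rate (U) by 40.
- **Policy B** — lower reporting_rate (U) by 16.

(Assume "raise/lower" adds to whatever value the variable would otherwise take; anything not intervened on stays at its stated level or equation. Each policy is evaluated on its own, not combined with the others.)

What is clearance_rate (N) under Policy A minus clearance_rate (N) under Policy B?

Policy A (U + 40):
  U = 72 + 40 = 112
  N = 121 + 4·112 = 569
Policy B (U − 16):
  U = 72 − 16 = 56
  N = 121 + 4·56 = 345
N: 569 − 345 = 224

224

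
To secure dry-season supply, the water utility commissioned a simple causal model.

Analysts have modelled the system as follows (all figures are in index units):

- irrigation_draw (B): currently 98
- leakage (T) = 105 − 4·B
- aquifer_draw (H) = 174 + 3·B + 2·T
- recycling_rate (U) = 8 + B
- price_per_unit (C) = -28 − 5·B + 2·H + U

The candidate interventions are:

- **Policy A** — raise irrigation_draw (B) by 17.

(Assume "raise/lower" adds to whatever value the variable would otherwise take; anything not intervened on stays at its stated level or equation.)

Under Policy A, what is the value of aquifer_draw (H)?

-191

Policy A (B + 17):
  B = 98 + 17 = 115
  T = 105 − 4·115 = -355
  H = 174 + 3·115 + 2·(-355) = -191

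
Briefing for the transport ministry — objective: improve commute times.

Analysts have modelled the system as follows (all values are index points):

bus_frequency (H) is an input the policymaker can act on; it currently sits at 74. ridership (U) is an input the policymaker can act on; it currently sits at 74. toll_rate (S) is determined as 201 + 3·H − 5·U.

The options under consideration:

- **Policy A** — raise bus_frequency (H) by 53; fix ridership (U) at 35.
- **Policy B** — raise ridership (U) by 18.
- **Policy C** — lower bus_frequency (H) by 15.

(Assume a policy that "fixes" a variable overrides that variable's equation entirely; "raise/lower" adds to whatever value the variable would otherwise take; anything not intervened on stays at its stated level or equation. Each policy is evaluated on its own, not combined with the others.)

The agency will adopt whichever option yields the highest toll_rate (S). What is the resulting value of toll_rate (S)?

407

Policy A (H + 53, U := 35):
  H = 74 + 53 = 127
  U = 35
  S = 201 + 3·127 − 5·35 = 407
Policy B (U + 18):
  H = 74
  U = 74 + 18 = 92
  S = 201 + 3·74 − 5·92 = -37
Policy C (H − 15):
  H = 74 − 15 = 59
  U = 74
  S = 201 + 3·59 − 5·74 = 8
Comparing — Policy A: S=407, Policy B: S=-37, Policy C: S=8. Highest is 407 (Policy A).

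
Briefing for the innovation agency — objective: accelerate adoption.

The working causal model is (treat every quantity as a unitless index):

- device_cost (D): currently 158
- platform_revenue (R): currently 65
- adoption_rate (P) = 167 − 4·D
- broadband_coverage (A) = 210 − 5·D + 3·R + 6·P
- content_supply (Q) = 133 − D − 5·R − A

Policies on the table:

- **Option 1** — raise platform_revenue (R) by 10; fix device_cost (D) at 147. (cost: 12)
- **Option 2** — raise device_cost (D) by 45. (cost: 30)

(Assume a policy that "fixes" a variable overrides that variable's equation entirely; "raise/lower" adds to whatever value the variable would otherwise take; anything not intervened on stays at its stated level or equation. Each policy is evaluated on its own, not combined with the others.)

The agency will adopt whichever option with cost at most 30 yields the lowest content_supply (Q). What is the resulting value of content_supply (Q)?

Option 1 (R + 10, D := 147):
  D = 147
  R = 65 + 10 = 75
  P = 167 − 4·147 = -421
  A = 210 − 5·147 + 3·75 + 6·(-421) = -2826
  Q = 133 − 147 − 5·75 − (-2826) = 2437
Option 2 (D + 45):
  D = 158 + 45 = 203
  R = 65
  P = 167 − 4·203 = -645
  A = 210 − 5·203 + 3·65 + 6·(-645) = -4480
  Q = 133 − 203 − 5·65 − (-4480) = 4085
Comparing — Option 1: Q=2437, Option 2: Q=4085. Lowest is 2437 (Option 1).

2437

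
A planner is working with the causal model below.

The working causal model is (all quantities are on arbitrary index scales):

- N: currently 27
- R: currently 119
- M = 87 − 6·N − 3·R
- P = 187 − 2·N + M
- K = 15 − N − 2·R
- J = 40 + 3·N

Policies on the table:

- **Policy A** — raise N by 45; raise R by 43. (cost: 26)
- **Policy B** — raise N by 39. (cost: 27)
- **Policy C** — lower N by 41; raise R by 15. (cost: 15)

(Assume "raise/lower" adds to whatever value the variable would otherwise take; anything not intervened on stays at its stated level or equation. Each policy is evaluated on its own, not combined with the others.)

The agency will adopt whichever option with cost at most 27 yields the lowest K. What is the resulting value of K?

-381

Policy A (N + 45, R + 43):
  N = 27 + 45 = 72
  R = 119 + 43 = 162
  K = 15 − 72 − 2·162 = -381
Policy B (N + 39):
  N = 27 + 39 = 66
  R = 119
  K = 15 − 66 − 2·119 = -289
Policy C (N − 41, R + 15):
  N = 27 − 41 = -14
  R = 119 + 15 = 134
  K = 15 − (-14) − 2·134 = -239
Comparing — Policy A: K=-381, Policy B: K=-289, Policy C: K=-239. Lowest is -381 (Policy A).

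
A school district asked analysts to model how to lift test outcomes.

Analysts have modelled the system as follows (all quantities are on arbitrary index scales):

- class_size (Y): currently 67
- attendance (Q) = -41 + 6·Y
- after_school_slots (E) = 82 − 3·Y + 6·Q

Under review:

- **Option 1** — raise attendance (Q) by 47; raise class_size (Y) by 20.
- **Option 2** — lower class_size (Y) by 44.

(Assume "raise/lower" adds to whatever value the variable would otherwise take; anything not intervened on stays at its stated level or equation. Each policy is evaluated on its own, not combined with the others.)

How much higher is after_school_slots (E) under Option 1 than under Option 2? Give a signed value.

2394

Option 1 (Q + 47, Y + 20):
  Y = 67 + 20 = 87
  Q = -41 + 6·87 (+47 from intervention) = 528
  E = 82 − 3·87 + 6·528 = 2989
Option 2 (Y − 44):
  Y = 67 − 44 = 23
  Q = -41 + 6·23 = 97
  E = 82 − 3·23 + 6·97 = 595
E: 2989 − 595 = 2394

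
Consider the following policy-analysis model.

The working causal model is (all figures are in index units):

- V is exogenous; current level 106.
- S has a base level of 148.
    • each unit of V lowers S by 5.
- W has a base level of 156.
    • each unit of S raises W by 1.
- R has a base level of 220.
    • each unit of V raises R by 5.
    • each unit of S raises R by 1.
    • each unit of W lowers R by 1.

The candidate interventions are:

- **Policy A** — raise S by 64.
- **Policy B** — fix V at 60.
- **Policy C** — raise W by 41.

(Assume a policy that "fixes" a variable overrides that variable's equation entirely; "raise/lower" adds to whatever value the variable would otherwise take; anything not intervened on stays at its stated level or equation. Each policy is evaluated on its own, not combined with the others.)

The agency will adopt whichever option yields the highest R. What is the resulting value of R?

Policy A (S + 64):
  V = 106
  S = 148 − 5·106 (+64 from intervention) = -318
  W = 156 + (-318) = -162
  R = 220 + 5·106 + (-318) − (-162) = 594
Policy B (V := 60):
  V = 60
  S = 148 − 5·60 = -152
  W = 156 + (-152) = 4
  R = 220 + 5·60 + (-152) − 4 = 364
Policy C (W + 41):
  V = 106
  S = 148 − 5·106 = -382
  W = 156 + (-382) (+41 from intervention) = -185
  R = 220 + 5·106 + (-382) − (-185) = 553
Comparing — Policy A: R=594, Policy B: R=364, Policy C: R=553. Highest is 594 (Policy A).

594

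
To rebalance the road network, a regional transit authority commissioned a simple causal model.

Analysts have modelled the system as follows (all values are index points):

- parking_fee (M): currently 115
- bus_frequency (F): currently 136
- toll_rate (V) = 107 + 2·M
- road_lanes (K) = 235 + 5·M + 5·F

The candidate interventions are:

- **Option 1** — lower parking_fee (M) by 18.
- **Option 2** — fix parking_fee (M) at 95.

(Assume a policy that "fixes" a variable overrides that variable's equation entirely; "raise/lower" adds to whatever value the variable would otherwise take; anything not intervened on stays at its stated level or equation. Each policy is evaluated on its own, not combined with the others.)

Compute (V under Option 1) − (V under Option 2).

Option 1 (M − 18):
  M = 115 − 18 = 97
  V = 107 + 2·97 = 301
Option 2 (M := 95):
  M = 95
  V = 107 + 2·95 = 297
V: 301 − 297 = 4

4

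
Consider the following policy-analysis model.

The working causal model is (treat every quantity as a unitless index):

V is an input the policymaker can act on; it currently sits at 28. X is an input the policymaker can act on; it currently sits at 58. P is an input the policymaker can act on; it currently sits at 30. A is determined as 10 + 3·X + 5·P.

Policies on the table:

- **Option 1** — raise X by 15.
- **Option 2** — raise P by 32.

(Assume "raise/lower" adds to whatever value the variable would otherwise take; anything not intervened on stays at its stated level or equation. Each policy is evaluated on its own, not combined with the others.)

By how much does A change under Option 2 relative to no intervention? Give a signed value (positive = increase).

160

Baseline:
  X = 58
  P = 30
  A = 10 + 3·58 + 5·30 = 334
Option 2 (P + 32):
  X = 58
  P = 30 + 32 = 62
  A = 10 + 3·58 + 5·62 = 494
Change in A: 494 − 334 = 160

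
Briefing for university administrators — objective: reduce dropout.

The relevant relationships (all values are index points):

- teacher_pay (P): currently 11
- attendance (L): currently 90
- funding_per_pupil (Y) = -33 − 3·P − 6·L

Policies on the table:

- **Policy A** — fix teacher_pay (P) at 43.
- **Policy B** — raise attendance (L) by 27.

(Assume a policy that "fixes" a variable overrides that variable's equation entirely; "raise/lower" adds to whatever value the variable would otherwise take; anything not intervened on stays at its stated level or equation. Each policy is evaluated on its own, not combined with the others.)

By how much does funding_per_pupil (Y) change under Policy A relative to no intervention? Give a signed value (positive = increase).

Baseline:
  P = 11
  L = 90
  Y = -33 − 3·11 − 6·90 = -606
Policy A (P := 43):
  P = 43
  L = 90
  Y = -33 − 3·43 − 6·90 = -702
Change in Y: -702 − (-606) = -96

-96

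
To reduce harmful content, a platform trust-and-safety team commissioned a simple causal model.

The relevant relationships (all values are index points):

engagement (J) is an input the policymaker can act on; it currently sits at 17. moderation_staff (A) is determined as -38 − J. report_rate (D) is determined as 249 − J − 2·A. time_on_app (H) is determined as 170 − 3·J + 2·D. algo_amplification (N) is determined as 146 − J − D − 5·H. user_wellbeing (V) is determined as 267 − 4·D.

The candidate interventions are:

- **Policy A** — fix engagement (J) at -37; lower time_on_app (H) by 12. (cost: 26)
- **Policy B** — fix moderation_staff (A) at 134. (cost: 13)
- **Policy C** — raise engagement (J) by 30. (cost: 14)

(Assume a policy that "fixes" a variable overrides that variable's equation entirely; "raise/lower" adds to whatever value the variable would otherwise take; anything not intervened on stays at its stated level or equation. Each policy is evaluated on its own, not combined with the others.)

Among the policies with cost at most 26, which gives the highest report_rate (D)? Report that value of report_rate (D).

Policy A (J := -37, H − 12):
  J = -37
  A = -38 − (-37) = -1
  D = 249 − (-37) − 2·(-1) = 288
Policy B (A := 134):
  J = 17
  A = 134
  D = 249 − 17 − 2·134 = -36
Policy C (J + 30):
  J = 17 + 30 = 47
  A = -38 − 47 = -85
  D = 249 − 47 − 2·(-85) = 372
Comparing — Policy A: D=288, Policy B: D=-36, Policy C: D=372. Highest is 372 (Policy C).

372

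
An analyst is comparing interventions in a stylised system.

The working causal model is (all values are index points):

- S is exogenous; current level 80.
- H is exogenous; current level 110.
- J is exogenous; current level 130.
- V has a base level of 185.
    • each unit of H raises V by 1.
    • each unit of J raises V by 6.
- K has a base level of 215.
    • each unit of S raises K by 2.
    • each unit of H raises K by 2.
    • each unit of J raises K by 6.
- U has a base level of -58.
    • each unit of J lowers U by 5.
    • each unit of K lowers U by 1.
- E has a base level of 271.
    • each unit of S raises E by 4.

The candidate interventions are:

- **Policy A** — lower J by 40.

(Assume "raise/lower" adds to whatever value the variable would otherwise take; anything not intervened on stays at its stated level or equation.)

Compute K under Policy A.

1135

Policy A (J − 40):
  S = 80
  H = 110
  J = 130 − 40 = 90
  K = 215 + 2·80 + 2·110 + 6·90 = 1135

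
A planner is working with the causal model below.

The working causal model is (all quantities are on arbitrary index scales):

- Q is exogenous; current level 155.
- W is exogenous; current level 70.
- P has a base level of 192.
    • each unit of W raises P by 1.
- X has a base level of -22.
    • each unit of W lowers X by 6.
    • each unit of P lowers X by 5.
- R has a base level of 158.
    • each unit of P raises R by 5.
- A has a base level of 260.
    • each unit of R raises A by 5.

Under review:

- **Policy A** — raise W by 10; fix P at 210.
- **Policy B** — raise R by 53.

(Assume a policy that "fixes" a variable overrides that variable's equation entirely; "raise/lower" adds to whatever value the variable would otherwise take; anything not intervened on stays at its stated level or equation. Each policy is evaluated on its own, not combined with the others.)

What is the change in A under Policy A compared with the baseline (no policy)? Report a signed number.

Baseline:
  W = 70
  P = 192 + 70 = 262
  R = 158 + 5·262 = 1468
  A = 260 + 5·1468 = 7600
Policy A (W + 10, P := 210):
  W = 70 + 10 = 80
  P = 210
  R = 158 + 5·210 = 1208
  A = 260 + 5·1208 = 6300
Change in A: 6300 − 7600 = -1300

-1300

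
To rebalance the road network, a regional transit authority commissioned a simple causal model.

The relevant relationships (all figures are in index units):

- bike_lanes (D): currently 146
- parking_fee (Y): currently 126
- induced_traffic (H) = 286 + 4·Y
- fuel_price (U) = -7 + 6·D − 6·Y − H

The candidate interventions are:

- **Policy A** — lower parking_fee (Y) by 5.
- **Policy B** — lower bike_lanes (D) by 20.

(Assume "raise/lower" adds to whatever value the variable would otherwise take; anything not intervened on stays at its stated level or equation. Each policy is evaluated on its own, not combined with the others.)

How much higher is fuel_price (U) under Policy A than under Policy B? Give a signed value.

Policy A (Y − 5):
  D = 146
  Y = 126 − 5 = 121
  H = 286 + 4·121 = 770
  U = -7 + 6·146 − 6·121 − 770 = -627
Policy B (D − 20):
  D = 146 − 20 = 126
  Y = 126
  H = 286 + 4·126 = 790
  U = -7 + 6·126 − 6·126 − 790 = -797
U: -627 − (-797) = 170

170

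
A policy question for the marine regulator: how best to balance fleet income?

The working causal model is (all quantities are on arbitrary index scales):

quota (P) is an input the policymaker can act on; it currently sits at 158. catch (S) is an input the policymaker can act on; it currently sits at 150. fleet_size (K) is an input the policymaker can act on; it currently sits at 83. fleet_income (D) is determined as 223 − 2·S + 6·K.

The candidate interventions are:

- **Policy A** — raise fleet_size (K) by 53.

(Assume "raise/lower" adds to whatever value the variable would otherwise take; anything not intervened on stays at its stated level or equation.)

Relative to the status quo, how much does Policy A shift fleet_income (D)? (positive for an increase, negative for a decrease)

318

Baseline:
  S = 150
  K = 83
  D = 223 − 2·150 + 6·83 = 421
Policy A (K + 53):
  S = 150
  K = 83 + 53 = 136
  D = 223 − 2·150 + 6·136 = 739
Change in D: 739 − 421 = 318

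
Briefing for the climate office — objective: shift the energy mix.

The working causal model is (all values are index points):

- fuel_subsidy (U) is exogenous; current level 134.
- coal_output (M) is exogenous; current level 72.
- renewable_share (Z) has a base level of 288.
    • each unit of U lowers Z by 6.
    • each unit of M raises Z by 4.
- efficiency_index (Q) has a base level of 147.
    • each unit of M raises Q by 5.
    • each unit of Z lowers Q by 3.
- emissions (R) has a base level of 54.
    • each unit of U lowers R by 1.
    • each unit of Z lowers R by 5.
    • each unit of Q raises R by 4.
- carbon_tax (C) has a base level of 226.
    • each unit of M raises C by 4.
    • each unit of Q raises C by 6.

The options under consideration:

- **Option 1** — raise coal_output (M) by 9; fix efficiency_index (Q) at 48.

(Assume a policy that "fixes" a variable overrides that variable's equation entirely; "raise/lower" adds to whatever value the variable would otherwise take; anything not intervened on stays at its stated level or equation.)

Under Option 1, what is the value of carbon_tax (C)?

Option 1 (M + 9, Q := 48):
  U = 134
  M = 72 + 9 = 81
  Z = 288 − 6·134 + 4·81 = -192
  Q = 48
  C = 226 + 4·81 + 6·48 = 838

838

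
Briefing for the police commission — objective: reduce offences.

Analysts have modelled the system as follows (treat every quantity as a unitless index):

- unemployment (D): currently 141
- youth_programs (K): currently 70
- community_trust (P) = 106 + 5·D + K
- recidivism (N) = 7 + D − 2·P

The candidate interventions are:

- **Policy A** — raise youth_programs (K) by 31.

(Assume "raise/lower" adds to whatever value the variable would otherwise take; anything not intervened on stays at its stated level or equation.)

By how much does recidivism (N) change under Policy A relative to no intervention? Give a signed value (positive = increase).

Baseline:
  D = 141
  K = 70
  P = 106 + 5·141 + 70 = 881
  N = 7 + 141 − 2·881 = -1614
Policy A (K + 31):
  D = 141
  K = 70 + 31 = 101
  P = 106 + 5·141 + 101 = 912
  N = 7 + 141 − 2·912 = -1676
Change in N: -1676 − (-1614) = -62

-62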